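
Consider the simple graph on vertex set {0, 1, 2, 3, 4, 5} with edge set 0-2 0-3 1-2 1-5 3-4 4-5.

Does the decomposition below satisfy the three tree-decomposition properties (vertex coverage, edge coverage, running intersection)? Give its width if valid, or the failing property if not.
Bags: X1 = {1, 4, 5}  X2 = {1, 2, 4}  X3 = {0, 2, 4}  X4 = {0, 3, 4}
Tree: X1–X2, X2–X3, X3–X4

Checking the three conditions: (i) the bags cover all of {0, 1, 2, 3, 4, 5}; (ii) for each edge, some bag contains both endpoints; (iii) the bags containing any fixed vertex form a subtree. All hold, so the decomposition is valid with width 3 − 1 = 2.

Yes; width 2.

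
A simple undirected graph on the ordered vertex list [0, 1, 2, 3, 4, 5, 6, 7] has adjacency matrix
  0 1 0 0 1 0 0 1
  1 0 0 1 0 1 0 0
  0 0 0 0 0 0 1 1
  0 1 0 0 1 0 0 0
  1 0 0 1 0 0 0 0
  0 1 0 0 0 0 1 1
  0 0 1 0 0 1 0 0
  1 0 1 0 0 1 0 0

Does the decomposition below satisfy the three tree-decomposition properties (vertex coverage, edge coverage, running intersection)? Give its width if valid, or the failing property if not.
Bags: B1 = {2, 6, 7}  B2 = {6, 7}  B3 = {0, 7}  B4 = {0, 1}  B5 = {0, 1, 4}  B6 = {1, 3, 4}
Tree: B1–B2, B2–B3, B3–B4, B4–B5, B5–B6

No — vertex 5 appears in no bag.

A tree decomposition must satisfy three properties: every vertex lies in some bag; for every edge, both endpoints lie together in some bag; and for every vertex, the bags containing it form a connected subtree. Here vertex 5 appears in no bag, so the decomposition is invalid.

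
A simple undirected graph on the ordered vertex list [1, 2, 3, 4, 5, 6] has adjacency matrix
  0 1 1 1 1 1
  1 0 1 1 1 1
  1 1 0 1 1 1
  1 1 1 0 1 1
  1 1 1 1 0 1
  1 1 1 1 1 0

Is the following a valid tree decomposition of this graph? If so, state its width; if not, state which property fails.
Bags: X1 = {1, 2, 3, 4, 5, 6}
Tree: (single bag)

Yes; width 5.

Vertex coverage: the bags together contain {1, 2, 3, 4, 5, 6}, the full vertex set. Edge coverage: each edge of G has both endpoints in at least one bag. Running intersection: for every vertex, the bags containing it form a connected subtree. All three properties hold, so this is a valid tree decomposition of width max|bag| − 1 = 5, and hence tw(G) ≤ 5.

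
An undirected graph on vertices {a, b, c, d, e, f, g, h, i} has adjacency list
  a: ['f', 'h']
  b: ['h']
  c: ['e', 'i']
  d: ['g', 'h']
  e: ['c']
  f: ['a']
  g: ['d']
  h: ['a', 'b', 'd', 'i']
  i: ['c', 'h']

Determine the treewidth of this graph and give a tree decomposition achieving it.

Every bag has size at most 2, so the width is 2 − 1 = 1 and tw(G) ≤ 1. Any graph with an edge has treewidth ≥ 1, and G has the edge d–h. The upper and lower bounds meet at 1, so that is the treewidth.

Treewidth 1.
One optimal decomposition is:
Bags: B1 = {d, h}  B2 = {h, i}  B3 = {a, h}  B4 = {d, g}  B5 = {c, i}  B6 = {a, f}  B7 = {b, h}  B8 = {c, e}
Tree: B1–B2, B2–B3, B1–B4, B2–B5, B3–B6, B3–B7, B5–B8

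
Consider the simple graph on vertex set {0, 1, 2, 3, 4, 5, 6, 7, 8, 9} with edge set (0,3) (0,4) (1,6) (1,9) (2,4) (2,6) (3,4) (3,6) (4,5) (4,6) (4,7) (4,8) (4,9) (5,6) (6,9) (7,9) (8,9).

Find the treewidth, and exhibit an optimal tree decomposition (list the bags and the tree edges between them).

Every bag has size at most 3, so the width is 3 − 1 = 2 and tw(G) ≤ 2. For the lower bound, the 3 vertices {1, 6, 9} are pairwise adjacent, and any tree decomposition puts a clique entirely inside one bag — forcing width ≥ 2. Combining the bounds, tw(G) = 2.

Treewidth 2.
One such decomposition:
Bags: B1 = {3, 4, 6}  B2 = {4, 5, 6}  B3 = {2, 4, 6}  B4 = {4, 6, 9}  B5 = {4, 7, 9}  B6 = {0, 3, 4}  B7 = {1, 6, 9}  B8 = {4, 8, 9}
Tree: B1–B2, B1–B3, B2–B4, B4–B5, B1–B6, B4–B7, B4–B8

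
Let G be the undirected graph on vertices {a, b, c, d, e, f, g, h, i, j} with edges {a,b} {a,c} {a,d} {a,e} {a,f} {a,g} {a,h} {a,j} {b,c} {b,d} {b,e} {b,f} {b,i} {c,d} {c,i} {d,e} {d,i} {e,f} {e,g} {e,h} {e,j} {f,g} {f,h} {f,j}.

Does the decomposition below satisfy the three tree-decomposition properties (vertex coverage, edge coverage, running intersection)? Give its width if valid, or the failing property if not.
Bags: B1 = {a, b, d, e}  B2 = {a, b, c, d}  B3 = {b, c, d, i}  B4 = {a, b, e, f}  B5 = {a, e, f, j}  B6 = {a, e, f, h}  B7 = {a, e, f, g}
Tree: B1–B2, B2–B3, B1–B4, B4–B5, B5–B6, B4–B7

Yes; width 3.

Every vertex of G appears in some bag (union = {a, b, c, d, e, f, g, h, i, j}); every edge is covered by a bag; and for each vertex v the set of bags containing v is connected in the bag tree. The decomposition is therefore valid. The largest bag has 4 vertices, so the width is 3.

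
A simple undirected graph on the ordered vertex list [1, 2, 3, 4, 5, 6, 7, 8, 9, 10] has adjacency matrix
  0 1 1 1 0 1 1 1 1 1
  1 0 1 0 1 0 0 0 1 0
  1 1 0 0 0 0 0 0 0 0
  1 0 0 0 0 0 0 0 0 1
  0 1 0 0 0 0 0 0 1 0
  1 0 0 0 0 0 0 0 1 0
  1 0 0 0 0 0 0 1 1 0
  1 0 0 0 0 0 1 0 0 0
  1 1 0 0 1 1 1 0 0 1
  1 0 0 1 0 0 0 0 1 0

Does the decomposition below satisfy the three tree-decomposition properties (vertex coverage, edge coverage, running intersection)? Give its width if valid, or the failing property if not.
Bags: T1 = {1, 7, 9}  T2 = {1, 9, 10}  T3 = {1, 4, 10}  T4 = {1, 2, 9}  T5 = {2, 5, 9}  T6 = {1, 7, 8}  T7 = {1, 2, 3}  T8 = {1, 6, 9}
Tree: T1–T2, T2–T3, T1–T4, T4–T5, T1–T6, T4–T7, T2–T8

Every vertex of G appears in some bag (union = {1, 2, 3, 4, 5, 6, 7, 8, 9, 10}); every edge is covered by a bag; and for each vertex v the set of bags containing v is connected in the bag tree. The decomposition is therefore valid. The largest bag has 3 vertices, so the width is 2.

Yes; width 2.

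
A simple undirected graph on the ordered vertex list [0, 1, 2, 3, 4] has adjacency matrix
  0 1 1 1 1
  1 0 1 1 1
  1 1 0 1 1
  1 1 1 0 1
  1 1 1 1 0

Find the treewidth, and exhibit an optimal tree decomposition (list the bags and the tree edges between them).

Treewidth 4.
Bags: B1 = {0, 1, 2, 3, 4}
Tree: (single bag)

A single bag containing all 5 vertices is trivially a valid decomposition of width 4. For the lower bound, the 5 vertices {0, 1, 2, 3, 4} are pairwise adjacent, and any tree decomposition puts a clique entirely inside one bag — forcing width ≥ 4. The upper and lower bounds meet at 4, so that is the treewidth.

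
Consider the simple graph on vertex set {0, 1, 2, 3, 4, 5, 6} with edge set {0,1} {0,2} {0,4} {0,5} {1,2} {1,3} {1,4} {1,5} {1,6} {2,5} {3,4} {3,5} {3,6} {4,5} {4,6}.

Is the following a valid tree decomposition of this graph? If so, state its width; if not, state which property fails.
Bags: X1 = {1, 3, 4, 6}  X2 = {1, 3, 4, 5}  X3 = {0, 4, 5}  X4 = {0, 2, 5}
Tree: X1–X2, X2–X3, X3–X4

No — edge (1,0) lies in no bag.

A tree decomposition must satisfy three properties: every vertex lies in some bag; for every edge, both endpoints lie together in some bag; and for every vertex, the bags containing it form a connected subtree. Here edge (1,0) lies in no bag, so the decomposition is invalid.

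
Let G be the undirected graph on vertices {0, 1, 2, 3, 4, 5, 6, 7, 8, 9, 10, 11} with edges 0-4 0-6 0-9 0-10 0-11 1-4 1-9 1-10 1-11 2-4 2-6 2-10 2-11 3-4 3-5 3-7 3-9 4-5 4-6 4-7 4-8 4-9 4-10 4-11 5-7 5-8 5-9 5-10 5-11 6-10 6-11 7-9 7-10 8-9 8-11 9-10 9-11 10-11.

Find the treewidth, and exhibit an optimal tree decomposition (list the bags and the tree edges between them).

Treewidth 4.
Bags: B1 = {1, 4, 9, 10, 11}  B2 = {4, 5, 9, 10, 11}  B3 = {0, 4, 9, 10, 11}  B4 = {4, 5, 8, 9, 11}  B5 = {4, 5, 7, 9, 10}  B6 = {0, 4, 6, 10, 11}  B7 = {2, 4, 6, 10, 11}  B8 = {3, 4, 5, 7, 9}
Tree: B1–B2, B1–B3, B2–B4, B2–B5, B3–B6, B6–B7, B5–B8

The largest bag has 5 vertices, giving width 4; this decomposition certifies tw(G) ≤ 4. For the lower bound, the 5 vertices {0, 4, 9, 10, 11} are pairwise adjacent, and any tree decomposition puts a clique entirely inside one bag — forcing width ≥ 4. Hence tw(G) = 4 exactly.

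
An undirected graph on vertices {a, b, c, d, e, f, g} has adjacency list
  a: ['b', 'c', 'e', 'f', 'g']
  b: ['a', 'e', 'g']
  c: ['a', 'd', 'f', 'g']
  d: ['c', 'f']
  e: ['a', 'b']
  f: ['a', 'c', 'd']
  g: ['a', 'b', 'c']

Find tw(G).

A width-2 tree decomposition is:
Bags: B1 = {a, c, f}  B2 = {a, c, g}  B3 = {c, d, f}  B4 = {a, b, g}  B5 = {a, b, e}
Tree: B1–B2, B1–B3, B2–B4, B4–B5
Every bag has size at most 3, so the width is 3 − 1 = 2 and tw(G) ≤ 2. Conversely, {c, d, f} is a clique of size 3, and the vertices of any clique must share a bag in every tree decomposition; so some bag has ≥ 3 vertices and tw(G) ≥ 2. Combining the bounds, tw(G) = 2.

2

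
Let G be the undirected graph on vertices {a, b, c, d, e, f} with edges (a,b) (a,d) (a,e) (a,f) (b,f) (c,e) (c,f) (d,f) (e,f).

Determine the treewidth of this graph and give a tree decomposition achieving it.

Treewidth 2.
One such decomposition:
Bags: B1 = {a, e, f}  B2 = {a, b, f}  B3 = {c, e, f}  B4 = {a, d, f}
Tree: B1–B2, B1–B3, B1–B4

The largest bag has 3 vertices, giving width 2; this decomposition certifies tw(G) ≤ 2. Conversely, {c, e, f} is a clique of size 3, and the vertices of any clique must share a bag in every tree decomposition; so some bag has ≥ 3 vertices and tw(G) ≥ 2. Hence tw(G) = 2 exactly.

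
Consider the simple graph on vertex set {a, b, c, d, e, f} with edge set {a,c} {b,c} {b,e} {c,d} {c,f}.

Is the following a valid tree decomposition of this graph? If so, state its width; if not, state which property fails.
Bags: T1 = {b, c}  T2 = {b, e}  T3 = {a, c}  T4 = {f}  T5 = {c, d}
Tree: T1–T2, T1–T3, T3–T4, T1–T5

A tree decomposition must satisfy three properties: every vertex lies in some bag; for every edge, both endpoints lie together in some bag; and for every vertex, the bags containing it form a connected subtree. Here edge (c,f) lies in no bag, so the decomposition is invalid.

No — edge (c,f) lies in no bag.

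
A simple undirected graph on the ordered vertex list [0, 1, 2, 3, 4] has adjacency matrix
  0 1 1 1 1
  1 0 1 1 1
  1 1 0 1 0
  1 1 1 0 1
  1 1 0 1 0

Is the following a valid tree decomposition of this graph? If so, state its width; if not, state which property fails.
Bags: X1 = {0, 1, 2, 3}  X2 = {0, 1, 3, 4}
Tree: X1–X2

Yes; width 3.

Vertex coverage: the bags together contain {0, 1, 2, 3, 4}, the full vertex set. Edge coverage: each edge of G has both endpoints in at least one bag. Running intersection: for every vertex, the bags containing it form a connected subtree. All three properties hold, so this is a valid tree decomposition of width max|bag| − 1 = 3, and hence tw(G) ≤ 3.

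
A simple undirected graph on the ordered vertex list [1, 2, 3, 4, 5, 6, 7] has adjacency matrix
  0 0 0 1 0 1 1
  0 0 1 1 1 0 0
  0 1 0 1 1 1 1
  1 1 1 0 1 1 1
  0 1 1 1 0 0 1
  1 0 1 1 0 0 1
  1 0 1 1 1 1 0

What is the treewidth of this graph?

A width-3 tree decomposition is:
Bags: B1 = {3, 4, 5, 7}  B2 = {2, 3, 4, 5}  B3 = {3, 4, 6, 7}  B4 = {1, 4, 6, 7}
Tree: B1–B2, B1–B3, B3–B4
Each bag holds 4 vertices, so the decomposition has width 3, which upper-bounds the treewidth. For the lower bound, the 4 vertices {1, 4, 6, 7} are pairwise adjacent, and any tree decomposition puts a clique entirely inside one bag — forcing width ≥ 3. Hence tw(G) = 3 exactly.

3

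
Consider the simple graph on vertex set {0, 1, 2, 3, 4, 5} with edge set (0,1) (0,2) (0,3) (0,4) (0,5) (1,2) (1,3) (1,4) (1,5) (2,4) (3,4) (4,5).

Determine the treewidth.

A width-3 tree decomposition is:
Bags: B1 = {0, 1, 2, 4}  B2 = {0, 1, 4, 5}  B3 = {0, 1, 3, 4}
Tree: B1–B2, B1–B3
Every bag has size at most 4, so the width is 4 − 1 = 3 and tw(G) ≤ 3. On the other hand G contains the 4-clique {0, 1, 2, 4}. A clique must lie in a single bag of any decomposition, so no decomposition can have width below 3. The upper and lower bounds meet at 3, so that is the treewidth.

3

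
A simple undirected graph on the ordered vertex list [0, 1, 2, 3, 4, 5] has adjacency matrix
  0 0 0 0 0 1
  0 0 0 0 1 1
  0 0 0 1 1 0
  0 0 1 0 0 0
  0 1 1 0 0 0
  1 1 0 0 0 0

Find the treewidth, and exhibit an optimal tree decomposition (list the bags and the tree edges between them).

The largest bag has 2 vertices, giving width 1; this decomposition certifies tw(G) ≤ 1. G has an edge, so its treewidth is at least 1. Combining the bounds, tw(G) = 1.

Treewidth 1.
Bags: B1 = {2, 3}  B2 = {2, 4}  B3 = {1, 4}  B4 = {1, 5}  B5 = {0, 5}
Tree: B1–B2, B2–B3, B3–B4, B4–B5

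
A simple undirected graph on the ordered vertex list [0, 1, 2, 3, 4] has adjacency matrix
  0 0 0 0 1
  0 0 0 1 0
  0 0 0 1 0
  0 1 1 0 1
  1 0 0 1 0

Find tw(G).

1

A width-1 tree decomposition is:
Bags: B1 = {1, 3}  B2 = {2, 3}  B3 = {3, 4}  B4 = {0, 4}
Tree: B1–B2, B1–B3, B3–B4
Every bag has size at most 2, so the width is 2 − 1 = 1 and tw(G) ≤ 1. G has an edge, so its treewidth is at least 1. Hence tw(G) = 1 exactly.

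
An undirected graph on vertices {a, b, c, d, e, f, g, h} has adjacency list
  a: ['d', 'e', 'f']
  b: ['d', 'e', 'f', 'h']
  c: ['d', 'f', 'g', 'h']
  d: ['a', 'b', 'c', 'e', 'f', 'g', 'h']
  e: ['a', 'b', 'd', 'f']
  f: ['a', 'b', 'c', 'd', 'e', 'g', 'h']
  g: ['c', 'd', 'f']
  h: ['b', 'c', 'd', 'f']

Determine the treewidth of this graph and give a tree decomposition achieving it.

Treewidth 3.
Bags: B1 = {b, d, e, f}  B2 = {b, d, f, h}  B3 = {c, d, f, h}  B4 = {c, d, f, g}  B5 = {a, d, e, f}
Tree: B1–B2, B2–B3, B3–B4, B1–B5

The largest bag has 4 vertices, giving width 3; this decomposition certifies tw(G) ≤ 3. For the lower bound, the 4 vertices {c, d, f, g} are pairwise adjacent, and any tree decomposition puts a clique entirely inside one bag — forcing width ≥ 3. The upper and lower bounds meet at 3, so that is the treewidth.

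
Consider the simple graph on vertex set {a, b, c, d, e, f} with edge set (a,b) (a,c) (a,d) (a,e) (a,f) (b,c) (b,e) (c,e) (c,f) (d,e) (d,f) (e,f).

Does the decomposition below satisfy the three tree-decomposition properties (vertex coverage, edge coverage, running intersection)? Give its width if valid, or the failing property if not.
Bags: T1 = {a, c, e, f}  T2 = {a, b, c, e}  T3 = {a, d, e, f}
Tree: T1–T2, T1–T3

Vertex coverage: the bags together contain {a, b, c, d, e, f}, the full vertex set. Edge coverage: each edge of G has both endpoints in at least one bag. Running intersection: for every vertex, the bags containing it form a connected subtree. All three properties hold, so this is a valid tree decomposition of width max|bag| − 1 = 3, and hence tw(G) ≤ 3.

Yes; width 3.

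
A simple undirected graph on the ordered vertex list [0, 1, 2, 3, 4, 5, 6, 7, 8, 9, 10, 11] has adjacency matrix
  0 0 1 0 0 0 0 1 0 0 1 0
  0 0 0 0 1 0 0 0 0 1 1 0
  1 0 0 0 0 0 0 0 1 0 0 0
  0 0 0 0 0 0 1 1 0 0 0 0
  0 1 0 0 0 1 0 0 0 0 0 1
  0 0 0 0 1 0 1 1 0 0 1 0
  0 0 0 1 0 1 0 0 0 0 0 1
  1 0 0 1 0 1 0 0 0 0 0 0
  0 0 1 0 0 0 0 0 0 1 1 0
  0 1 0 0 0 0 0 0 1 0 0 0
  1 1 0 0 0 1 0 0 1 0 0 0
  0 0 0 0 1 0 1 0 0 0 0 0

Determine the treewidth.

A width-3 tree decomposition is:
Bags: B1 = {3, 6, 7, 11}  B2 = {5, 6, 7, 11}  B3 = {4, 5, 7, 11}  B4 = {0, 4, 5, 7}  B5 = {0, 4, 5, 10}  B6 = {0, 1, 4, 10}  B7 = {0, 1, 2, 10}  B8 = {1, 2, 8, 10}  B9 = {1, 2, 8, 9}
Tree: B1–B2, B2–B3, B3–B4, B4–B5, B5–B6, B6–B7, B7–B8, B8–B9
Every bag has size at most 4, so the width is 4 − 1 = 3 and tw(G) ≤ 3. For the lower bound: the 4 vertex sets {3,6,11}, {7}, {5}, {0,1,4,10} are disjoint, each induces a connected subgraph, and every pair is joined by at least one edge of G. Contracting each set to a single vertex therefore yields K_{4} as a minor, and since treewidth is minor-monotone, tw(G) ≥ tw(K_{4}) = 3. The upper and lower bounds meet at 3, so that is the treewidth.

3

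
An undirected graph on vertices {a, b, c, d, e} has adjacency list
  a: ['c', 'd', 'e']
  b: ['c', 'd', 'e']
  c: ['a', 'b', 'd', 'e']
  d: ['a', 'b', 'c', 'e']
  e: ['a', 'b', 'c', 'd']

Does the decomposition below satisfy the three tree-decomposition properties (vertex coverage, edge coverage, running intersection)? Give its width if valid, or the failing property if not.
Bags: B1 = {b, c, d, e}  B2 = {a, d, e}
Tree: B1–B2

No — edge (c,a) lies in no bag.

A tree decomposition must satisfy three properties: every vertex lies in some bag; for every edge, both endpoints lie together in some bag; and for every vertex, the bags containing it form a connected subtree. Here edge (c,a) lies in no bag, so the decomposition is invalid.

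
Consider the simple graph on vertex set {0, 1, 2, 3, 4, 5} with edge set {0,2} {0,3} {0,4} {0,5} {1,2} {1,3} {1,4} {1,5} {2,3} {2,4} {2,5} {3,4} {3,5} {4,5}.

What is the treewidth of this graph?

A width-4 tree decomposition is:
Bags: B1 = {1, 2, 3, 4, 5}  B2 = {0, 2, 3, 4, 5}
Tree: B1–B2
Every bag has size at most 5, so the width is 5 − 1 = 4 and tw(G) ≤ 4. Conversely, {0, 2, 3, 4, 5} is a clique of size 5, and the vertices of any clique must share a bag in every tree decomposition; so some bag has ≥ 5 vertices and tw(G) ≥ 4. Combining the bounds, tw(G) = 4.

4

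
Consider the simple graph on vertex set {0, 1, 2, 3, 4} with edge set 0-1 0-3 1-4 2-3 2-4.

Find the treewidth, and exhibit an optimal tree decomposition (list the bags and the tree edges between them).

Each bag holds 3 vertices, so the decomposition has width 2, which upper-bounds the treewidth. For the lower bound, G contains the cycle 2–3–0–1–4–2, so G is not a forest; only forests have treewidth ≤ 1, hence tw(G) ≥ 2. Combining the bounds, tw(G) = 2.

Treewidth 2.
One optimal decomposition is:
Bags: B1 = {0, 2, 3}  B2 = {0, 1, 2}  B3 = {1, 2, 4}
Tree: B1–B2, B2–B3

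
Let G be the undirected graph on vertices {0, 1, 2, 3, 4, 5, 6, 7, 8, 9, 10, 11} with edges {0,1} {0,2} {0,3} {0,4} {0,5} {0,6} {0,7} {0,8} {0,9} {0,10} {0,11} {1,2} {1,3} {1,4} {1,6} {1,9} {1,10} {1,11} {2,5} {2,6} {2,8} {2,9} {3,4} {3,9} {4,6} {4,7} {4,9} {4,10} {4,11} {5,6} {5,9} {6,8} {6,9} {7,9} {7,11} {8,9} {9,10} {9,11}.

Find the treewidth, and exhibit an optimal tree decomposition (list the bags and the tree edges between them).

Each bag holds 5 vertices, so the decomposition has width 4, which upper-bounds the treewidth. Conversely, {0, 2, 6, 8, 9} is a clique of size 5, and the vertices of any clique must share a bag in every tree decomposition; so some bag has ≥ 5 vertices and tw(G) ≥ 4. The upper and lower bounds meet at 4, so that is the treewidth.

Treewidth 4.
Bags: B1 = {0, 1, 2, 6, 9}  B2 = {0, 1, 4, 6, 9}  B3 = {0, 1, 4, 9, 10}  B4 = {0, 1, 4, 9, 11}  B5 = {0, 1, 3, 4, 9}  B6 = {0, 2, 6, 8, 9}  B7 = {0, 2, 5, 6, 9}  B8 = {0, 4, 7, 9, 11}
Tree: B1–B2, B2–B3, B2–B4, B4–B5, B1–B6, B6–B7, B4–B8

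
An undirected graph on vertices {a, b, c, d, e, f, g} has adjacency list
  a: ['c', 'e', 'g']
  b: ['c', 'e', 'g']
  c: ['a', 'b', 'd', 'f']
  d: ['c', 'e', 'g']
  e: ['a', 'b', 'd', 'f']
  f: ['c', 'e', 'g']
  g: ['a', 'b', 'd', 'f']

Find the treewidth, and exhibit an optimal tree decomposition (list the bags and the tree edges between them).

Treewidth 3.
Bags: B1 = {c, e, f, g}  B2 = {a, c, e, g}  B3 = {c, d, e, g}  B4 = {b, c, e, g}
Tree: B1–B2, B2–B3, B3–B4

Every bag has size at most 4, so the width is 4 − 1 = 3 and tw(G) ≤ 3. For the lower bound: the 4 vertex sets {e,f}, {a,c}, {g}, {d} are disjoint, each induces a connected subgraph, and every pair is joined by at least one edge of G. Contracting each set to a single vertex therefore yields K_{4} as a minor, and since treewidth is minor-monotone, tw(G) ≥ tw(K_{4}) = 3. The upper and lower bounds meet at 3, so that is the treewidth.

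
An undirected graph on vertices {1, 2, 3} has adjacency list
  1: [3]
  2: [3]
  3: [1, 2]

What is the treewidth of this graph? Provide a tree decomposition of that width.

Treewidth 1.
One such decomposition:
Bags: B1 = {2, 3}  B2 = {1, 3}
Tree: B1–B2

Every bag has size at most 2, so the width is 2 − 1 = 1 and tw(G) ≤ 1. Since G has at least one edge (e.g. 2–3), it is not an edgeless graph, so tw(G) ≥ 1. Therefore the treewidth is 1.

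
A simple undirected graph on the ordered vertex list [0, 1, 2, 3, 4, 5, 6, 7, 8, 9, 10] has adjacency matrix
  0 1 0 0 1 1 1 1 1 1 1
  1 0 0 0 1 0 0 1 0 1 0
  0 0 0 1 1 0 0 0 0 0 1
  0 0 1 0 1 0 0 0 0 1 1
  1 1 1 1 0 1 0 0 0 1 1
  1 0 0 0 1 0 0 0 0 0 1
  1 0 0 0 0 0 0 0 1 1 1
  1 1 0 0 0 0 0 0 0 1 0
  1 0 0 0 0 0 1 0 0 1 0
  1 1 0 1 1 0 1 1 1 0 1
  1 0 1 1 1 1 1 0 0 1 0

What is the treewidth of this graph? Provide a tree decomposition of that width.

Every bag has size at most 4, so the width is 4 − 1 = 3 and tw(G) ≤ 3. On the other hand G contains the 4-clique {0, 6, 8, 9}. A clique must lie in a single bag of any decomposition, so no decomposition can have width below 3. Hence tw(G) = 3 exactly.

Treewidth 3.
Bags: B1 = {0, 4, 9, 10}  B2 = {0, 1, 4, 9}  B3 = {3, 4, 9, 10}  B4 = {0, 6, 9, 10}  B5 = {0, 6, 8, 9}  B6 = {0, 1, 7, 9}  B7 = {2, 3, 4, 10}  B8 = {0, 4, 5, 10}
Tree: B1–B2, B1–B3, B1–B4, B4–B5, B2–B6, B3–B7, B1–B8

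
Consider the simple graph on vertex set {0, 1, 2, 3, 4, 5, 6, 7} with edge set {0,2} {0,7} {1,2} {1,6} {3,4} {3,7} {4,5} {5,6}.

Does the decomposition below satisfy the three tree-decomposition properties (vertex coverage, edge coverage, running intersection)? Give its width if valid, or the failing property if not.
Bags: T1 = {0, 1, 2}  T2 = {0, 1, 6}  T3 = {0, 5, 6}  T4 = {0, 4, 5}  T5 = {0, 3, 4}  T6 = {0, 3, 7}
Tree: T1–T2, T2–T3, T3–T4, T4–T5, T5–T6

Vertex coverage: the bags together contain {0, 1, 2, 3, 4, 5, 6, 7}, the full vertex set. Edge coverage: each edge of G has both endpoints in at least one bag. Running intersection: for every vertex, the bags containing it form a connected subtree. All three properties hold, so this is a valid tree decomposition of width max|bag| − 1 = 2, and hence tw(G) ≤ 2.

Yes; width 2.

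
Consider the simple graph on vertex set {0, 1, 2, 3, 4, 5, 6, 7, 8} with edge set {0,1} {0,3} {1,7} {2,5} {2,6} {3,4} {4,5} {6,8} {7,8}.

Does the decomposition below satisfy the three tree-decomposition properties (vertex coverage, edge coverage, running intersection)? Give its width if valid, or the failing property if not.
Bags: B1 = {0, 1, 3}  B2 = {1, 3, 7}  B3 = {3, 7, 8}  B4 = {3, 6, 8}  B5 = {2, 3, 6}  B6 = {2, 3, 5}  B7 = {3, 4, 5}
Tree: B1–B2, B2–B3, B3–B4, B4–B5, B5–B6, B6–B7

Yes; width 2.

Vertex coverage: the bags together contain {0, 1, 2, 3, 4, 5, 6, 7, 8}, the full vertex set. Edge coverage: each edge of G has both endpoints in at least one bag. Running intersection: for every vertex, the bags containing it form a connected subtree. All three properties hold, so this is a valid tree decomposition of width max|bag| − 1 = 2, and hence tw(G) ≤ 2.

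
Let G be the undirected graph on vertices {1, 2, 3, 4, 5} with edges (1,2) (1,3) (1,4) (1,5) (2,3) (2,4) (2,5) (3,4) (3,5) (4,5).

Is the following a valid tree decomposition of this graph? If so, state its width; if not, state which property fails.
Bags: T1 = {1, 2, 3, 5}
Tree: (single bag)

A tree decomposition must satisfy three properties: every vertex lies in some bag; for every edge, both endpoints lie together in some bag; and for every vertex, the bags containing it form a connected subtree. Here vertex 4 appears in no bag, so the decomposition is invalid.

No — vertex 4 appears in no bag.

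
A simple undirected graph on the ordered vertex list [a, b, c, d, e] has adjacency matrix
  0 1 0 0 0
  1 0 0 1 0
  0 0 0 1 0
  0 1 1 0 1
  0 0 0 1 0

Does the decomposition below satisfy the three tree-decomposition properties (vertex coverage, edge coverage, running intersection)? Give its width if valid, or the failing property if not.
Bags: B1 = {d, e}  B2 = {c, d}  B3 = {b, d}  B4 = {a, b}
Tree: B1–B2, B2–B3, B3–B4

Yes; width 1.

Checking the three conditions: (i) the bags cover all of {a, b, c, d, e}; (ii) for each edge, some bag contains both endpoints; (iii) the bags containing any fixed vertex form a subtree. All hold, so the decomposition is valid with width 2 − 1 = 1.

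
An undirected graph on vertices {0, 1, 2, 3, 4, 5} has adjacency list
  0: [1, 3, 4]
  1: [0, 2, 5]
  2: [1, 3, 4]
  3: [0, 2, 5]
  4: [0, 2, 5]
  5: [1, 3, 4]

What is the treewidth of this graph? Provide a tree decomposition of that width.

Each bag holds 4 vertices, so the decomposition has width 3, which upper-bounds the treewidth. For the lower bound: the 4 vertex sets {3,5}, {0,4}, {1}, {2} are disjoint, each induces a connected subgraph, and every pair is joined by at least one edge of G. Contracting each set to a single vertex therefore yields K_{4} as a minor, and since treewidth is minor-monotone, tw(G) ≥ tw(K_{4}) = 3. The upper and lower bounds meet at 3, so that is the treewidth.

Treewidth 3.
One optimal decomposition is:
Bags: B1 = {1, 3, 4, 5}  B2 = {0, 1, 3, 4}  B3 = {1, 2, 3, 4}
Tree: B1–B2, B2–B3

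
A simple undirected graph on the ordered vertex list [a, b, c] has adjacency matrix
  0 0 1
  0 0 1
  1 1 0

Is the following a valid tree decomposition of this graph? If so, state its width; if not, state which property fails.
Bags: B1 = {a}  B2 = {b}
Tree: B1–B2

A tree decomposition must satisfy three properties: every vertex lies in some bag; for every edge, both endpoints lie together in some bag; and for every vertex, the bags containing it form a connected subtree. Here vertex c appears in no bag, so the decomposition is invalid.

No — vertex c appears in no bag.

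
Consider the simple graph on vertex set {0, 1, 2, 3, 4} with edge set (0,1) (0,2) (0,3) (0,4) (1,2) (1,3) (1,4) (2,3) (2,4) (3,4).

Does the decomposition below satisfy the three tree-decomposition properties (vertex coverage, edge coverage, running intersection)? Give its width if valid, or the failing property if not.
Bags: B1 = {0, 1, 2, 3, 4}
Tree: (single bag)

Checking the three conditions: (i) the bags cover all of {0, 1, 2, 3, 4}; (ii) for each edge, some bag contains both endpoints; (iii) the bags containing any fixed vertex form a subtree. All hold, so the decomposition is valid with width 5 − 1 = 4.

Yes; width 4.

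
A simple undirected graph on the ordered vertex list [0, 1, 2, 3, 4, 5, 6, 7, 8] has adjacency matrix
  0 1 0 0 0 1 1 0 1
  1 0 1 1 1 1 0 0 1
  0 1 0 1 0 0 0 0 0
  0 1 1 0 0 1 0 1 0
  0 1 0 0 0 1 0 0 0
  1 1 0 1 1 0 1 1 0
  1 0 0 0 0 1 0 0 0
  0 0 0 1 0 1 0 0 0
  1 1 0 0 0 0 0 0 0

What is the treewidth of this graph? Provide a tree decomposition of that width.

The largest bag has 3 vertices, giving width 2; this decomposition certifies tw(G) ≤ 2. For the lower bound, the 3 vertices {0, 1, 8} are pairwise adjacent, and any tree decomposition puts a clique entirely inside one bag — forcing width ≥ 2. Combining the bounds, tw(G) = 2.

Treewidth 2.
One optimal decomposition is:
Bags: B1 = {0, 1, 5}  B2 = {0, 5, 6}  B3 = {1, 3, 5}  B4 = {3, 5, 7}  B5 = {1, 4, 5}  B6 = {0, 1, 8}  B7 = {1, 2, 3}
Tree: B1–B2, B1–B3, B3–B4, B3–B5, B1–B6, B3–B7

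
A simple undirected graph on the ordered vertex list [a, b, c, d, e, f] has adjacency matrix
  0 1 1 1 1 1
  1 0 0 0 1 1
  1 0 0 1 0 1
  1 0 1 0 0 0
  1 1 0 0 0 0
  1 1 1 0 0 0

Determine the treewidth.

2

A width-2 tree decomposition is:
Bags: B1 = {a, b, e}  B2 = {a, b, f}  B3 = {a, c, f}  B4 = {a, c, d}
Tree: B1–B2, B2–B3, B3–B4
Each bag holds 3 vertices, so the decomposition has width 2, which upper-bounds the treewidth. Conversely, {a, c, d} is a clique of size 3, and the vertices of any clique must share a bag in every tree decomposition; so some bag has ≥ 3 vertices and tw(G) ≥ 2. The upper and lower bounds meet at 2, so that is the treewidth.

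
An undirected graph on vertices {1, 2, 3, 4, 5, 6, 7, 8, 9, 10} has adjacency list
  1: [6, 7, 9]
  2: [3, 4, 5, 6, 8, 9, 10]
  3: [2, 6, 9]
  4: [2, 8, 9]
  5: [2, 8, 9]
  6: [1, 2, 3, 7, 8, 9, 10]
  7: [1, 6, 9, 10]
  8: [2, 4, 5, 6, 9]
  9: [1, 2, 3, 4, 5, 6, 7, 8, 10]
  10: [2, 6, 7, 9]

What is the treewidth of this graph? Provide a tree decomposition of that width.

Treewidth 3.
One such decomposition:
Bags: B1 = {6, 7, 9, 10}  B2 = {2, 6, 9, 10}  B3 = {1, 6, 7, 9}  B4 = {2, 3, 6, 9}  B5 = {2, 6, 8, 9}  B6 = {2, 4, 8, 9}  B7 = {2, 5, 8, 9}
Tree: B1–B2, B1–B3, B2–B4, B2–B5, B5–B6, B6–B7

The largest bag has 4 vertices, giving width 3; this decomposition certifies tw(G) ≤ 3. For the lower bound, the 4 vertices {1, 6, 7, 9} are pairwise adjacent, and any tree decomposition puts a clique entirely inside one bag — forcing width ≥ 3. Hence tw(G) = 3 exactly.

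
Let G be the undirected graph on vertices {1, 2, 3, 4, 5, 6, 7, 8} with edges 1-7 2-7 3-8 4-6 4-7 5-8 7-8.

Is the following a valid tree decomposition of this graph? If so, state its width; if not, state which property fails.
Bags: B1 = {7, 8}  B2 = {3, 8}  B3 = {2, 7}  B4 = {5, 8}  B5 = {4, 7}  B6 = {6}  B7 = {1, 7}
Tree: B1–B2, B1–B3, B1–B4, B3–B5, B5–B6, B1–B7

No — edge (4,6) lies in no bag.

A tree decomposition must satisfy three properties: every vertex lies in some bag; for every edge, both endpoints lie together in some bag; and for every vertex, the bags containing it form a connected subtree. Here edge (4,6) lies in no bag, so the decomposition is invalid.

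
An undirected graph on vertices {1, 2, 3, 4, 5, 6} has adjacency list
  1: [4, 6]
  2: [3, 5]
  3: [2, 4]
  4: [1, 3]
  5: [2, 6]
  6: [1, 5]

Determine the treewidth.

2

A width-2 tree decomposition is:
Bags: B1 = {2, 5, 6}  B2 = {1, 2, 6}  B3 = {1, 2, 4}  B4 = {2, 3, 4}
Tree: B1–B2, B2–B3, B3–B4
The largest bag has 3 vertices, giving width 2; this decomposition certifies tw(G) ≤ 2. Since 2–5–6–1–4–3–2 is a cycle in G, G is not acyclic. Forests are exactly the graphs of treewidth ≤ 1, so tw(G) ≥ 2. Therefore the treewidth is 2.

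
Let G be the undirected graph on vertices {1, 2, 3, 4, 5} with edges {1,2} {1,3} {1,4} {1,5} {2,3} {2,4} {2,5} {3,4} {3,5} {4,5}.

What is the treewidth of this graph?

A width-4 tree decomposition is:
Bags: B1 = {1, 2, 3, 4, 5}
Tree: (single bag)
A single bag containing all 5 vertices is trivially a valid decomposition of width 4. For the lower bound, the 5 vertices {1, 2, 3, 4, 5} are pairwise adjacent, and any tree decomposition puts a clique entirely inside one bag — forcing width ≥ 4. The upper and lower bounds meet at 4, so that is the treewidth.

4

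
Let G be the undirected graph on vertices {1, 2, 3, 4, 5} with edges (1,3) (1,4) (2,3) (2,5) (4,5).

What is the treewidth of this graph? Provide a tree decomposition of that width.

Treewidth 2.
One optimal decomposition is:
Bags: B1 = {2, 4, 5}  B2 = {2, 3, 4}  B3 = {1, 3, 4}
Tree: B1–B2, B2–B3

Each bag holds 3 vertices, so the decomposition has width 2, which upper-bounds the treewidth. Since 4–5–2–3–1–4 is a cycle in G, G is not acyclic. Forests are exactly the graphs of treewidth ≤ 1, so tw(G) ≥ 2. Combining the bounds, tw(G) = 2.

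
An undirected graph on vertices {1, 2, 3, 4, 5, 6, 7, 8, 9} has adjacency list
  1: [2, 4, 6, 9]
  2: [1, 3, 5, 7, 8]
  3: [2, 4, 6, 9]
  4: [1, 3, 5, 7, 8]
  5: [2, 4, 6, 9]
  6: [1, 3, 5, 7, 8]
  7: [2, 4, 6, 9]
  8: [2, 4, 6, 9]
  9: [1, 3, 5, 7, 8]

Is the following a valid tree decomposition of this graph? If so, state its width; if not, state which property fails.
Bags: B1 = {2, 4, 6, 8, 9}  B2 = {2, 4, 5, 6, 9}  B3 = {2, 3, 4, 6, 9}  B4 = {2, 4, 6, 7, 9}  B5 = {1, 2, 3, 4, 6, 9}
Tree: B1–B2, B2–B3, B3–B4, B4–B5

A tree decomposition must satisfy three properties: every vertex lies in some bag; for every edge, both endpoints lie together in some bag; and for every vertex, the bags containing it form a connected subtree. Here bags containing vertex 3 are not connected in the tree, so the decomposition is invalid.

No — bags containing vertex 3 are not connected in the tree.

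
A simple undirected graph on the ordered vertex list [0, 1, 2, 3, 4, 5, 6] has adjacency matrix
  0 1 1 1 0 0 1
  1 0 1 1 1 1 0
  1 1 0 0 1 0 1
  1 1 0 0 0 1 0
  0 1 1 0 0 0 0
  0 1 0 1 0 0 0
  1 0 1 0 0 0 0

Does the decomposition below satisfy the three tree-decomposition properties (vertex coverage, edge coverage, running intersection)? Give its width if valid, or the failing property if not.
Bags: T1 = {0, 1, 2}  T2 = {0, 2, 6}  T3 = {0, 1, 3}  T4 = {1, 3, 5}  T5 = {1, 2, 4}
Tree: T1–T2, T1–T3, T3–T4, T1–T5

Vertex coverage: the bags together contain {0, 1, 2, 3, 4, 5, 6}, the full vertex set. Edge coverage: each edge of G has both endpoints in at least one bag. Running intersection: for every vertex, the bags containing it form a connected subtree. All three properties hold, so this is a valid tree decomposition of width max|bag| − 1 = 2, and hence tw(G) ≤ 2.

Yes; width 2.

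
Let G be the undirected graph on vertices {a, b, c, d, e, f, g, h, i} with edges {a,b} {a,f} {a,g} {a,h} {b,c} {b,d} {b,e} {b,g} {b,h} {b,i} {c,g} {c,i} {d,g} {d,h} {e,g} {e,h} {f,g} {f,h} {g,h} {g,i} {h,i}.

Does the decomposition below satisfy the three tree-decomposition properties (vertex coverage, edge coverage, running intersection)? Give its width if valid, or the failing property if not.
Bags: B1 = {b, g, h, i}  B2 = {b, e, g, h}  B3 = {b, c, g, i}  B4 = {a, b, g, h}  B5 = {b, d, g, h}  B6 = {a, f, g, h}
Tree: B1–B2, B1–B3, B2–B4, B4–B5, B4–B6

Yes; width 3.

Vertex coverage: the bags together contain {a, b, c, d, e, f, g, h, i}, the full vertex set. Edge coverage: each edge of G has both endpoints in at least one bag. Running intersection: for every vertex, the bags containing it form a connected subtree. All three properties hold, so this is a valid tree decomposition of width max|bag| − 1 = 3, and hence tw(G) ≤ 3.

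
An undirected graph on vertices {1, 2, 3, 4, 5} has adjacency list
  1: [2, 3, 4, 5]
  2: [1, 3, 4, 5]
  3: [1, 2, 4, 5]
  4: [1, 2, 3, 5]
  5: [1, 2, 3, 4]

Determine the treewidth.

A width-4 tree decomposition is:
Bags: B1 = {1, 2, 3, 4, 5}
Tree: (single bag)
With just one bag of size 5, the width is 5 − 1 = 4, so tw(G) ≤ 4. Conversely, {1, 2, 3, 4, 5} is a clique of size 5, and the vertices of any clique must share a bag in every tree decomposition; so some bag has ≥ 5 vertices and tw(G) ≥ 4. Combining the bounds, tw(G) = 4.

4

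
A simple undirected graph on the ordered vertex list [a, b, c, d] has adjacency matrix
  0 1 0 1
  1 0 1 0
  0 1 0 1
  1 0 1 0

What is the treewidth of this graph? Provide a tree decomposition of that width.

Every bag has size at most 3, so the width is 3 − 1 = 2 and tw(G) ≤ 2. Since a–d–c–b–a is a cycle in G, G is not acyclic. Forests are exactly the graphs of treewidth ≤ 1, so tw(G) ≥ 2. Combining the bounds, tw(G) = 2.

Treewidth 2.
One such decomposition:
Bags: B1 = {a, c, d}  B2 = {a, b, c}
Tree: B1–B2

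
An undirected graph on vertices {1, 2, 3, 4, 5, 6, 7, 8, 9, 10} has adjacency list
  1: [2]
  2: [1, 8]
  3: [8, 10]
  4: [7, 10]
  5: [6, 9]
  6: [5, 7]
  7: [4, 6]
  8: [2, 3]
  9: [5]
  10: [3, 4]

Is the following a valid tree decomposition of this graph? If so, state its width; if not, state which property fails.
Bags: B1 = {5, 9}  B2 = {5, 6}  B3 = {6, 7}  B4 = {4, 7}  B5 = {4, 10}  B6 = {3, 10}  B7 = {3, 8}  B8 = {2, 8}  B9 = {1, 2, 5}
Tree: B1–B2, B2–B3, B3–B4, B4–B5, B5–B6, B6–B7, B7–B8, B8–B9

A tree decomposition must satisfy three properties: every vertex lies in some bag; for every edge, both endpoints lie together in some bag; and for every vertex, the bags containing it form a connected subtree. Here bags containing vertex 5 are not connected in the tree, so the decomposition is invalid.

No — bags containing vertex 5 are not connected in the tree.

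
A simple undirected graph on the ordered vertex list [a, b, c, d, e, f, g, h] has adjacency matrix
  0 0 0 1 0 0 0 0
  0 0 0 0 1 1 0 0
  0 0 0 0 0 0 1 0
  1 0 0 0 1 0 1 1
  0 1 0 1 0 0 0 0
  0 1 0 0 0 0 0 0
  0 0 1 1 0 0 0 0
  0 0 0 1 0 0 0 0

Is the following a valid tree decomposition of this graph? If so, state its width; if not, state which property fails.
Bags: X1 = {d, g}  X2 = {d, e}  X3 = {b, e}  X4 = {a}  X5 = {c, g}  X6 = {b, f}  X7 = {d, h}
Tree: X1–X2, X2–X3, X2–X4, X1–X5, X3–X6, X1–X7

A tree decomposition must satisfy three properties: every vertex lies in some bag; for every edge, both endpoints lie together in some bag; and for every vertex, the bags containing it form a connected subtree. Here edge (d,a) lies in no bag, so the decomposition is invalid.

No — edge (d,a) lies in no bag.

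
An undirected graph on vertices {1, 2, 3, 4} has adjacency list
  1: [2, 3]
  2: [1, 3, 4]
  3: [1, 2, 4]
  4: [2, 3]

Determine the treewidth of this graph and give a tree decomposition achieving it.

Every bag has size at most 3, so the width is 3 − 1 = 2 and tw(G) ≤ 2. Conversely, {1, 2, 3} is a clique of size 3, and the vertices of any clique must share a bag in every tree decomposition; so some bag has ≥ 3 vertices and tw(G) ≥ 2. Therefore the treewidth is 2.

Treewidth 2.
One such decomposition:
Bags: B1 = {1, 2, 3}  B2 = {2, 3, 4}
Tree: B1–B2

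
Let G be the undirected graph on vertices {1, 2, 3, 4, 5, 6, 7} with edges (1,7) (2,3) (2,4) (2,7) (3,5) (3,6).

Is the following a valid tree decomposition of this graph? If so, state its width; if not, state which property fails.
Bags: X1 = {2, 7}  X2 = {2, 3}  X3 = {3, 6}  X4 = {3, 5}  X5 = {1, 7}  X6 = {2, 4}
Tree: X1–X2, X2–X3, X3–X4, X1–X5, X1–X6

Every vertex of G appears in some bag (union = {1, 2, 3, 4, 5, 6, 7}); every edge is covered by a bag; and for each vertex v the set of bags containing v is connected in the bag tree. The decomposition is therefore valid. The largest bag has 2 vertices, so the width is 1.

Yes; width 1.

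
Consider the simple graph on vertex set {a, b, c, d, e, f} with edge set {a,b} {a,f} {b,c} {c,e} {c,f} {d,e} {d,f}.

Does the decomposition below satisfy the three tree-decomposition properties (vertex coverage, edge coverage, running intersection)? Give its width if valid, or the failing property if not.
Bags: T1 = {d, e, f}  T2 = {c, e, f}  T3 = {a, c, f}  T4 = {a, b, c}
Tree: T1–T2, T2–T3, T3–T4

Checking the three conditions: (i) the bags cover all of {a, b, c, d, e, f}; (ii) for each edge, some bag contains both endpoints; (iii) the bags containing any fixed vertex form a subtree. All hold, so the decomposition is valid with width 3 − 1 = 2.

Yes; width 2.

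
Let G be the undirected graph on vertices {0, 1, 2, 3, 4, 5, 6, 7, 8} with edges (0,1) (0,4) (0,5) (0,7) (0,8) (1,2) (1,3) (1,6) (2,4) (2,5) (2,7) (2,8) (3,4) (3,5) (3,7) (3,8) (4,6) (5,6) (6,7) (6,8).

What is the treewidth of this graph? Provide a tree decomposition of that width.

The largest bag has 5 vertices, giving width 4; this decomposition certifies tw(G) ≤ 4. For the lower bound: the 5 vertex sets {6,8}, {1,2}, {3,4}, {0}, {7} are disjoint, each induces a connected subgraph, and every pair is joined by at least one edge of G. Contracting each set to a single vertex therefore yields K_{5} as a minor, and since treewidth is minor-monotone, tw(G) ≥ tw(K_{5}) = 4. The upper and lower bounds meet at 4, so that is the treewidth.

Treewidth 4.
Bags: B1 = {0, 2, 3, 6, 8}  B2 = {0, 1, 2, 3, 6}  B3 = {0, 2, 3, 4, 6}  B4 = {0, 2, 3, 6, 7}  B5 = {0, 2, 3, 5, 6}
Tree: B1–B2, B2–B3, B3–B4, B4–B5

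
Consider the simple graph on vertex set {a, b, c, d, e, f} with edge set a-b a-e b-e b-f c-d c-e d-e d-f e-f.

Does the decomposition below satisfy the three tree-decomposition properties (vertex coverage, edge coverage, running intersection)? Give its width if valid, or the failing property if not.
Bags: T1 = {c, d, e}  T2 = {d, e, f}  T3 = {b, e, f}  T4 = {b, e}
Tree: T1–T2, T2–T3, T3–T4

A tree decomposition must satisfy three properties: every vertex lies in some bag; for every edge, both endpoints lie together in some bag; and for every vertex, the bags containing it form a connected subtree. Here vertex a appears in no bag, so the decomposition is invalid.

No — vertex a appears in no bag.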